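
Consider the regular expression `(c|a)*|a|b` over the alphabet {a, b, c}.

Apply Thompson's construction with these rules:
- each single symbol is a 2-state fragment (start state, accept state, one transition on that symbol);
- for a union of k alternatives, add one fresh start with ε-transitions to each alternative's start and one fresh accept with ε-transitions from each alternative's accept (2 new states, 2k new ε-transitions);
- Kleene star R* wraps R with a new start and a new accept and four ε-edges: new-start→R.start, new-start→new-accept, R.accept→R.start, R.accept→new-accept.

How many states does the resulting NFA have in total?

14

Recursing over subexpressions:
Each of the 4 symbol leaves contributes a 2-state fragment.
  c|a = 6 states
  (c|a)* = 8 states
  (c|a)*|a|b = 14 states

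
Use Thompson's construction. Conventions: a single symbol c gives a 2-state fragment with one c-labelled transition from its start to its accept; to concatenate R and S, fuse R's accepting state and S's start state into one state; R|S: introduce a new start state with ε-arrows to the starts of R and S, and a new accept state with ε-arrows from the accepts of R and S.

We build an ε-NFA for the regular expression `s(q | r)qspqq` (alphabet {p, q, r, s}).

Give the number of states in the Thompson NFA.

Recursing over subexpressions:
Each of the 8 symbol leaves contributes a 2-state fragment.
  q | r = 6 states
  s(q | r)qspqq = 12 states

12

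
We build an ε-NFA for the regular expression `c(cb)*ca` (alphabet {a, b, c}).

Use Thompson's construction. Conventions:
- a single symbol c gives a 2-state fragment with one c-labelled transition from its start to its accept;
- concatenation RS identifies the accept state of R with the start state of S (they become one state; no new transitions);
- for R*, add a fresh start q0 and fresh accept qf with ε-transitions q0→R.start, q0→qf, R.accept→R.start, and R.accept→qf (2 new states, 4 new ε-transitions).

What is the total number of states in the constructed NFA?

Per subexpression:
Each of the 5 symbol leaves contributes a 2-state fragment.
  cb = 3 states
  (cb)* = 5 states
  c(cb)*ca = 8 states

8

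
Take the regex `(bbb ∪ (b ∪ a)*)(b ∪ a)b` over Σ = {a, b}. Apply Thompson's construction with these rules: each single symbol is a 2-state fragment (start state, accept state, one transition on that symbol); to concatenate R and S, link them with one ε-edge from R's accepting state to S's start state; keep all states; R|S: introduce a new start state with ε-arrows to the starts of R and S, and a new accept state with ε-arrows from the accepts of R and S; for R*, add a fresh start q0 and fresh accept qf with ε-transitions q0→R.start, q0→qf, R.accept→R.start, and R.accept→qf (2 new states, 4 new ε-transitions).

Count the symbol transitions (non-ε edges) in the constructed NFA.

Per subexpression:
Each of the 8 symbol leaves contributes exactly 1 symbol transition.
  bbb — 3 symbol transitions
  b ∪ a — 2 symbol transitions
  (b ∪ a)* — 2 symbol transitions
  bbb ∪ (b ∪ a)* — 5 symbol transitions
  b ∪ a — 2 symbol transitions
  (bbb ∪ (b ∪ a)*)(b ∪ a)b — 8 symbol transitions

8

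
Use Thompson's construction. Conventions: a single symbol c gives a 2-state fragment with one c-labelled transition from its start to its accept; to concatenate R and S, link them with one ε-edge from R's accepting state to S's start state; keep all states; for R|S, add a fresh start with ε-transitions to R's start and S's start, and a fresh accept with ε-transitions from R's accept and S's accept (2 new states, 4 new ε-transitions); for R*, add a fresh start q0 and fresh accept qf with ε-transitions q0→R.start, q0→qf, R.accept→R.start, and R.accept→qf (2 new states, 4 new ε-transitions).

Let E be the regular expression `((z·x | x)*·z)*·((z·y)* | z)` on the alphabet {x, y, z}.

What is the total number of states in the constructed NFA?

24

Bottom-up over the parse tree:
Each of the 7 symbol leaves contributes a 2-state fragment.
  z·x — 4 states
  z·x | x — 8 states
  (z·x | x)* — 10 states
  (z·x | x)*·z — 12 states
  ((z·x | x)*·z)* — 14 states
  z·y — 4 states
  (z·y)* — 6 states
  (z·y)* | z — 10 states
  ((z·x | x)*·z)*·((z·y)* | z) — 24 states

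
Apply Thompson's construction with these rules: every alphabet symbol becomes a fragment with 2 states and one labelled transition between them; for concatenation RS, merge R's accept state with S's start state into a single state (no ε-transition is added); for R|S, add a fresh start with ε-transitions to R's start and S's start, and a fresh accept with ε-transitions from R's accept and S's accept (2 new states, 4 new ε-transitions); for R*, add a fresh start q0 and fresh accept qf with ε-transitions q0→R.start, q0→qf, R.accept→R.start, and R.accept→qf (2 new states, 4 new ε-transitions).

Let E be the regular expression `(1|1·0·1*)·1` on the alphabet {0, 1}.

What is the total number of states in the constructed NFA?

11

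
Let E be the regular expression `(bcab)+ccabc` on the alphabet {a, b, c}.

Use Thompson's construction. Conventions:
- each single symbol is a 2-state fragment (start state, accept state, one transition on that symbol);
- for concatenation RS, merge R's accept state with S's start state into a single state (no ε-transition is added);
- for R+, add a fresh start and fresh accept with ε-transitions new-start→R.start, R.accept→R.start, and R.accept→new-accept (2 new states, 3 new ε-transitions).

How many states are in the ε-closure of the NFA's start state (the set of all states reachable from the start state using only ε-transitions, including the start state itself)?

2

Let C(F) = |ε-closure(F.start)| within fragment F, and note whether F accepts ε. Symbol fragments have C = 1 and do not accept ε. Then:
  bcab : same as the first factor's closure: |closure| = 1
  (bcab)+ : |closure| = 1 + 1 = 2 (the body doesn't accept ε, so the new accept is not reached)
  (bcab)+ccabc : |closure| equals the left operand's closure size = 2 (its accept is not ε-reachable, so the closure stops there)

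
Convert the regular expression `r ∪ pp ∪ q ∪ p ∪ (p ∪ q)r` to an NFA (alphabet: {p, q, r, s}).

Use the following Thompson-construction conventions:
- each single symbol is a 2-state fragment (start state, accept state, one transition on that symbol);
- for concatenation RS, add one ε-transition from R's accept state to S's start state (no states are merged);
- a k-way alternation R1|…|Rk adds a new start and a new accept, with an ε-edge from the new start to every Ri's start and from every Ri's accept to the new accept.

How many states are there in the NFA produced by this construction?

20

Bottom-up over the parse tree:
Each of the 8 symbol leaves contributes a 2-state fragment.
  pp : 4 states
  p ∪ q : 6 states
  (p ∪ q)r : 8 states
  r ∪ pp ∪ q ∪ p ∪ (p ∪ q)r : 20 states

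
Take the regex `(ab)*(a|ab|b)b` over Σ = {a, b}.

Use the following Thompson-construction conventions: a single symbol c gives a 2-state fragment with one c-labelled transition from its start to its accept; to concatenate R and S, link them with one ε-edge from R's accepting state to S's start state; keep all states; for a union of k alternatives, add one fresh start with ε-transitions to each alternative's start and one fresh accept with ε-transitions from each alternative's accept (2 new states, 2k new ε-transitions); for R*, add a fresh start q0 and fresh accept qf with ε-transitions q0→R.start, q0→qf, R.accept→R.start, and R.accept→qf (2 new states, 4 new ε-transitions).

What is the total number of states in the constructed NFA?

18

Recursing over subexpressions:
Each of the 7 symbol leaves contributes a 2-state fragment.
  ab → 4 states
  (ab)* → 6 states
  ab → 4 states
  a|ab|b → 10 states
  (ab)*(a|ab|b)b → 18 states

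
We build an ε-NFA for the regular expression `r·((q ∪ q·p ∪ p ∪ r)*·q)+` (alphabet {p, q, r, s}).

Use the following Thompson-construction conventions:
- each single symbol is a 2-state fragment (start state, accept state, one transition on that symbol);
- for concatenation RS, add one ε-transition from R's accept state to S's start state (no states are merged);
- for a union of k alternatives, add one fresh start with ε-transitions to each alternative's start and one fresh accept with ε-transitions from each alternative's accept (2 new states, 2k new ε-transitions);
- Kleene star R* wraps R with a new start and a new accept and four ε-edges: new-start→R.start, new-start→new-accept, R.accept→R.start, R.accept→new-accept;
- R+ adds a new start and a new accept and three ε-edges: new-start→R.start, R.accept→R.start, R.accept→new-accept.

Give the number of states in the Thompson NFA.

By structural recursion:
Each of the 7 symbol leaves contributes a 2-state fragment.
  q·p = 4 states
  q ∪ q·p ∪ p ∪ r = 12 states
  (q ∪ q·p ∪ p ∪ r)* = 14 states
  (q ∪ q·p ∪ p ∪ r)*·q = 16 states
  ((q ∪ q·p ∪ p ∪ r)*·q)+ = 18 states
  r·((q ∪ q·p ∪ p ∪ r)*·q)+ = 20 states

20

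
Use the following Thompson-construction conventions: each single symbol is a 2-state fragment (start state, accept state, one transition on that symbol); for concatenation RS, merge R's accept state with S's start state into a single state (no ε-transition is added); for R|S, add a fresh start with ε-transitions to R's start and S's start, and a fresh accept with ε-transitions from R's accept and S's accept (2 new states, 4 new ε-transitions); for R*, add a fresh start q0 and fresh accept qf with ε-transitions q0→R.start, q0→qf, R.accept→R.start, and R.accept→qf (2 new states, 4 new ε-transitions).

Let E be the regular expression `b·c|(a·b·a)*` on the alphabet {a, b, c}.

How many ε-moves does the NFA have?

8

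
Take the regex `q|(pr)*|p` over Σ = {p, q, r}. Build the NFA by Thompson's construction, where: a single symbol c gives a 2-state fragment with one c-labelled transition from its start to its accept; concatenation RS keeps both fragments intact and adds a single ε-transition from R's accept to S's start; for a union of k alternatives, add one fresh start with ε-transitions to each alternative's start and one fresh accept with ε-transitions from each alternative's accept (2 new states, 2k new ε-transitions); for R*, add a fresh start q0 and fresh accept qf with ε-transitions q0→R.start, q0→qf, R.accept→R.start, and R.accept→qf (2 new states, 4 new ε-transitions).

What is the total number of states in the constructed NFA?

12

Recursing over subexpressions:
Each of the 4 symbol leaves contributes a 2-state fragment.
  pr → 4 states
  (pr)* → 6 states
  q|(pr)*|p → 12 states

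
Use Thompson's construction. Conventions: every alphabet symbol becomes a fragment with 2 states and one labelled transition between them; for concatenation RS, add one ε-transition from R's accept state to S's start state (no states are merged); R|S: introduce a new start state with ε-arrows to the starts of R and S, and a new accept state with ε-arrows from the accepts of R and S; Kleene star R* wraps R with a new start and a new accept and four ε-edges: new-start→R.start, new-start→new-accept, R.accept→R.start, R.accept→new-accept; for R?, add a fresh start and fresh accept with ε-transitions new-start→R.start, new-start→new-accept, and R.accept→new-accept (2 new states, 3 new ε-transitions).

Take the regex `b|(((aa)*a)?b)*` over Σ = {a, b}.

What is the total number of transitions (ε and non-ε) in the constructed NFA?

Bottom-up over the parse tree:
Each of the 5 symbol leaves contributes 1 transition (1 symbol, 0 ε).
  aa : 3 transitions (2 symbol, 1 ε)
  (aa)* : 7 transitions (2 symbol, 5 ε)
  (aa)*a : 9 transitions (3 symbol, 6 ε)
  ((aa)*a)? : 12 transitions (3 symbol, 9 ε)
  ((aa)*a)?b : 14 transitions (4 symbol, 10 ε)
  (((aa)*a)?b)* : 18 transitions (4 symbol, 14 ε)
  b|(((aa)*a)?b)* : 23 transitions (5 symbol, 18 ε)

23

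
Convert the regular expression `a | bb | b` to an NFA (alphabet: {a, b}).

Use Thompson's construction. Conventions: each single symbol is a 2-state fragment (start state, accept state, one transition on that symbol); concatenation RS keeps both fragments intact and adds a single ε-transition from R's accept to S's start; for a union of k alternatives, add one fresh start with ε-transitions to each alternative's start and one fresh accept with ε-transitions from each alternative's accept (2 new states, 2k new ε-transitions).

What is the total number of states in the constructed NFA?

Bottom-up over the parse tree:
Each of the 4 symbol leaves contributes a 2-state fragment.
  bb = 4 states
  a | bb | b = 10 states

10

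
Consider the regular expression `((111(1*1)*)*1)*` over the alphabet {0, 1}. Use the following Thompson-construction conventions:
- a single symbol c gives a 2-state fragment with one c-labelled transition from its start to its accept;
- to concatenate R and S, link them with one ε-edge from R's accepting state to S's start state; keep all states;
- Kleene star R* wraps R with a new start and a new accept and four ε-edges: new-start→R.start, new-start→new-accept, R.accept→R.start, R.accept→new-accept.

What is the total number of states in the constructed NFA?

20

Per subexpression:
Each of the 6 symbol leaves contributes a 2-state fragment.
  1* — 4 states
  1*1 — 6 states
  (1*1)* — 8 states
  111(1*1)* — 14 states
  (111(1*1)*)* — 16 states
  (111(1*1)*)*1 — 18 states
  ((111(1*1)*)*1)* — 20 states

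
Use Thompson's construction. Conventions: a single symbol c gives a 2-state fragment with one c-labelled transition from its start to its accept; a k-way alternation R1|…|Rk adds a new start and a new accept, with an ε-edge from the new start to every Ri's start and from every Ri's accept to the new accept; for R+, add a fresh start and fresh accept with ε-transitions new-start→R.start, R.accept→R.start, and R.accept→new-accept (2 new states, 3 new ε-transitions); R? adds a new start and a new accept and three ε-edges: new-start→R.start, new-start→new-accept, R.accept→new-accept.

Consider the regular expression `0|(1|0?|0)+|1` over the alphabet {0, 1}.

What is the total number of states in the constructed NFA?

Building bottom-up:
Each of the 5 symbol leaves contributes a 2-state fragment.
  0? : 4 states
  1|0?|0 : 10 states
  (1|0?|0)+ : 12 states
  0|(1|0?|0)+|1 : 18 states

18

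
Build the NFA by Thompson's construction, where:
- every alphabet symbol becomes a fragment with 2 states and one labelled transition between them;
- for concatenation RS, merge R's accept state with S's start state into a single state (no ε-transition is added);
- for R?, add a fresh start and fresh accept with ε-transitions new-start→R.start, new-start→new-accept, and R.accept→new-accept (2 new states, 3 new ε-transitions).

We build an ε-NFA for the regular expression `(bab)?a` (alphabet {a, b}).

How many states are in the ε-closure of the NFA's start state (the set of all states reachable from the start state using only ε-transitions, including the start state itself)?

3

Work bottom-up. For each fragment F, track |ε-closure(F.start)| and whether F's accept lies in that closure (i.e. whether F accepts ε). A single-symbol fragment has closure size 1 and does not accept ε.
  bab : same as the first factor's closure: |ε-closure| = 1
  (bab)? : new start has ε-edges to the inner start and to the new accept, so |ε-closure| = 2 + 1 = 3
  (bab)?a : the left operand accepts ε, so the closure extends into the next operand (the shared merged state is already counted); |ε-closure| = 3 + (1−1) = 3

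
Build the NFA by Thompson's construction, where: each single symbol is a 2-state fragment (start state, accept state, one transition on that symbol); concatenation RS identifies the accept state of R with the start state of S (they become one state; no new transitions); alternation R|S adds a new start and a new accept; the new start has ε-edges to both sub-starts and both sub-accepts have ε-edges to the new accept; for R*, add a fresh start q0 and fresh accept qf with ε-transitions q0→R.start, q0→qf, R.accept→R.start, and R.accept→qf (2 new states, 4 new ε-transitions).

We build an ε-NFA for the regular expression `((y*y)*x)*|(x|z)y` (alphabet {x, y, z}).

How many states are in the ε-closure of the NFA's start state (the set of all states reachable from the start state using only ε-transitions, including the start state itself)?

12

Compute the ε-closure size of each fragment's start state recursively; a symbol fragment's start has no outgoing ε-edge, so its closure is just itself (size 1).
  y* → C = 1 (new start) + 1 (body) + 1 (new accept) = 3
  y*y → C = 3 + (1−1) = 3 (closure spills across the concat boundary because the left factor accepts ε)
  (y*y)* → new start has ε-edges to the inner start and to the new accept, so C = 2 + 3 = 5
  (y*y)*x → the left operand accepts ε, so the closure extends into the next operand (the shared merged state is already counted); C = 5 + (1−1) = 5
  ((y*y)*x)* → the star's fresh start ε-reaches both the body's start and the fresh accept: C = 2 + 5 = 7
  x|z → new start ε-reaches every alternative's start; none of them accept ε, so the new accept is not reached: C = 1 + 1 + 1 = 3
  (x|z)y → same as the first factor's closure: C = 3
  ((y*y)*x)*|(x|z)y → C = 1 (new start) + (7 + 3) + 1 (new accept, since some branch ε-reaches its own accept) = 12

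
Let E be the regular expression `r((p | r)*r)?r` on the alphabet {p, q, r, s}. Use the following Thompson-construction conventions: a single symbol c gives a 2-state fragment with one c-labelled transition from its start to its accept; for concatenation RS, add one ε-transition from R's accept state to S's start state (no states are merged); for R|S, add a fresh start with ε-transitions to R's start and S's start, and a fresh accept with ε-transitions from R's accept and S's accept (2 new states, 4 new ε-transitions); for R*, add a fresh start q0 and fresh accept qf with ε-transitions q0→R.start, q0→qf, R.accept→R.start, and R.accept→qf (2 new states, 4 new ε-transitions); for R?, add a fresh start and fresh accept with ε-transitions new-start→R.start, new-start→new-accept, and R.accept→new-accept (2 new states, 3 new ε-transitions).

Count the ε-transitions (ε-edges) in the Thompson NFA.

Recursing over subexpressions:
Each of the 5 symbol leaves contributes 0 ε-transitions.
  p | r — 4 ε-transitions
  (p | r)* — 8 ε-transitions
  (p | r)*r — 9 ε-transitions
  ((p | r)*r)? — 12 ε-transitions
  r((p | r)*r)?r — 14 ε-transitions

14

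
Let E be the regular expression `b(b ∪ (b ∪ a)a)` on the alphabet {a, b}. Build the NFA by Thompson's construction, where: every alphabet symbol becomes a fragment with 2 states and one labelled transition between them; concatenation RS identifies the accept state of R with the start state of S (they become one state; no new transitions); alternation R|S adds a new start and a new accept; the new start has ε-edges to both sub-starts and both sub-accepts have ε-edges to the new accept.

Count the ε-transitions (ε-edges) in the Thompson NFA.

Per subexpression:
Each of the 5 symbol leaves contributes 0 ε-transitions.
  b ∪ a = 4 ε-transitions
  (b ∪ a)a = 4 ε-transitions
  b ∪ (b ∪ a)a = 8 ε-transitions
  b(b ∪ (b ∪ a)a) = 8 ε-transitions

8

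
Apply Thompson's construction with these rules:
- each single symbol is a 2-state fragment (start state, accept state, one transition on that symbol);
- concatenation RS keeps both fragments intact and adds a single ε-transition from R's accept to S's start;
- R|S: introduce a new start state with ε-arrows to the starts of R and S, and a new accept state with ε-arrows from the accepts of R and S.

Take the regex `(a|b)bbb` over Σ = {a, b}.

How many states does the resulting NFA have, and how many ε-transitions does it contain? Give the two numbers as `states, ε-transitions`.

12, 7

Building bottom-up:
Each of the 5 symbol leaves contributes 2 states and 0 ε-transitions.
  a|b — 6 states, 4 ε-transitions
  (a|b)bbb — 12 states, 7 ε-transitions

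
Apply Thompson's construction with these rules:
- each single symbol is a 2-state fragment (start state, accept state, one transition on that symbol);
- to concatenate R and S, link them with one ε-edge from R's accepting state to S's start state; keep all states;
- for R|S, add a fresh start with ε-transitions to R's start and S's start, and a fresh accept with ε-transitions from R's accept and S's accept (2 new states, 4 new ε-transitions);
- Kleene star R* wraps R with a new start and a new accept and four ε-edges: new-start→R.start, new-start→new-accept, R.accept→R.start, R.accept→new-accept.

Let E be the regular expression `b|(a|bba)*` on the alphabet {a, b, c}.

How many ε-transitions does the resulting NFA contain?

14

Recursing over subexpressions:
Each of the 5 symbol leaves contributes 0 ε-transitions.
  bba = 2 ε-transitions
  a|bba = 6 ε-transitions
  (a|bba)* = 10 ε-transitions
  b|(a|bba)* = 14 ε-transitions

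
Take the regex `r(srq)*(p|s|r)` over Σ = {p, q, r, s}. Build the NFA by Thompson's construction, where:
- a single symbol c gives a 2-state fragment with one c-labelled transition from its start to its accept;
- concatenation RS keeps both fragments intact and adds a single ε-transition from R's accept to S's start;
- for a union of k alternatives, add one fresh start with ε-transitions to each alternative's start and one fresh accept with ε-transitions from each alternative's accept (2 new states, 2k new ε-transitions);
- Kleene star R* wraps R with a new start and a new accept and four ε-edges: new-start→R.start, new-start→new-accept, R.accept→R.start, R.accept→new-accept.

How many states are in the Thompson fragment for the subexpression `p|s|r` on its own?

8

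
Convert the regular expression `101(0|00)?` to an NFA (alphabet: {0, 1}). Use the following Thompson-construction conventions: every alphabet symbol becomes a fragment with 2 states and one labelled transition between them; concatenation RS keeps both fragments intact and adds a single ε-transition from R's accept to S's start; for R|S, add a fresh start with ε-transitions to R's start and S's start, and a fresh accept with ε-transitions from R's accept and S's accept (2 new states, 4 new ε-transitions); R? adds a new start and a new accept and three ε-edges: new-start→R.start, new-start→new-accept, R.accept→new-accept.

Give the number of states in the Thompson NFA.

16

Recursing over subexpressions:
Each of the 6 symbol leaves contributes a 2-state fragment.
  00 — 4 states
  0|00 — 8 states
  (0|00)? — 10 states
  101(0|00)? — 16 states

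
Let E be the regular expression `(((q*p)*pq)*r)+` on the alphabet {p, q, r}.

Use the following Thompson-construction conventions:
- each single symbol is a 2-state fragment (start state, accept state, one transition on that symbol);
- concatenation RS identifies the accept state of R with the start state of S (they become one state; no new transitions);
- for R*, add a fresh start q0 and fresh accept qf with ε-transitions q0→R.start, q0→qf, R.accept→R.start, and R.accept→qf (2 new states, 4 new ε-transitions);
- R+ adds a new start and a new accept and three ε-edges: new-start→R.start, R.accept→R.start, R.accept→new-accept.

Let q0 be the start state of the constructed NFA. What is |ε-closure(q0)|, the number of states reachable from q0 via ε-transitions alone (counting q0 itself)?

Let C(F) = |ε-closure(F.start)| within fragment F, and note whether F accepts ε. Symbol fragments have C = 1 and do not accept ε. Then:
  q* : new start has ε-edges to the inner start and to the new accept, so |closure| = 2 + 1 = 3
  q*p : |closure| = 3 + (1−1) = 3 (closure spills across the concat boundary because the left factor accepts ε)
  (q*p)* : the star's fresh start ε-reaches both the body's start and the fresh accept: |closure| = 2 + 3 = 5
  (q*p)*pq : |closure| = 5 + (1−1) = 5 (closure spills across the concat boundary because the left factor accepts ε)
  ((q*p)*pq)* : the star's fresh start ε-reaches both the body's start and the fresh accept: |closure| = 2 + 5 = 7
  ((q*p)*pq)*r : |closure| = 7 + (1−1) = 7 (closure spills across the concat boundary because the left factor accepts ε)
  (((q*p)*pq)*r)+ : new start ε-reaches only the body's start; the new accept needs a symbol first: |closure| = 1 + 7 = 8

8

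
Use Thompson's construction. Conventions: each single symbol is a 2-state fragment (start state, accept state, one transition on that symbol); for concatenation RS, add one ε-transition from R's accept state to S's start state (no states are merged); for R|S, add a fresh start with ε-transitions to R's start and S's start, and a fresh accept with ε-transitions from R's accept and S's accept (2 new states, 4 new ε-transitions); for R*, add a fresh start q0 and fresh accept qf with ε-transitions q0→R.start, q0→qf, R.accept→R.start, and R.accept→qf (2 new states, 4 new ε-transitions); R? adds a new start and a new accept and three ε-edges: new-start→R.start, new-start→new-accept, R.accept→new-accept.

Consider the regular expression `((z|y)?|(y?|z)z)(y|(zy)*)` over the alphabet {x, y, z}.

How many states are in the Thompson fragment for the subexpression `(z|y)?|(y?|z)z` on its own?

Fragment for `(z|y)?|(y?|z)z`:
Each of the 5 symbol leaves contributes a 2-state fragment.
  z|y = 6 states
  (z|y)? = 8 states
  y? = 4 states
  y?|z = 8 states
  (y?|z)z = 10 states
  (z|y)?|(y?|z)z = 20 states

20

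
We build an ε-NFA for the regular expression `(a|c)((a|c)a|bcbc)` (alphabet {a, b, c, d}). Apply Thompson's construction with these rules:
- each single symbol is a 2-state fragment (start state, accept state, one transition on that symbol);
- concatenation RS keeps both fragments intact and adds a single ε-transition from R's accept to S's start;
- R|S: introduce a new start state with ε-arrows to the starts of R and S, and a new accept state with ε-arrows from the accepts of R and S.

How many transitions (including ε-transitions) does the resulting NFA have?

26

Bottom-up over the parse tree:
Each of the 9 symbol leaves contributes 1 transition (1 symbol, 0 ε).
  a|c = 6 transitions (2 symbol, 4 ε)
  a|c = 6 transitions (2 symbol, 4 ε)
  (a|c)a = 8 transitions (3 symbol, 5 ε)
  bcbc = 7 transitions (4 symbol, 3 ε)
  (a|c)a|bcbc = 19 transitions (7 symbol, 12 ε)
  (a|c)((a|c)a|bcbc) = 26 transitions (9 symbol, 17 ε)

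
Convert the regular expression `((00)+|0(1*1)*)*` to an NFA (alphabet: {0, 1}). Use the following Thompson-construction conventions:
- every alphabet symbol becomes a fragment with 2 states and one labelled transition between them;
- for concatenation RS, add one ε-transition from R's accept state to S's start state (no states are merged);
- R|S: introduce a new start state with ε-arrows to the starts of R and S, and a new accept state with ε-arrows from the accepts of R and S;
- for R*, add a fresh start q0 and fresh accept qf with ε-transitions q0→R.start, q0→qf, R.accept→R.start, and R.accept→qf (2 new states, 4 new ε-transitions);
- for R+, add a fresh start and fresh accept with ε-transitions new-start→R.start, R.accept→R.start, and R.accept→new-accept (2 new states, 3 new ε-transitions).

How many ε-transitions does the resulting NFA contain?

22

Recursing over subexpressions:
Each of the 5 symbol leaves contributes 0 ε-transitions.
  00 — 1 ε-transition
  (00)+ — 4 ε-transitions
  1* — 4 ε-transitions
  1*1 — 5 ε-transitions
  (1*1)* — 9 ε-transitions
  0(1*1)* — 10 ε-transitions
  (00)+|0(1*1)* — 18 ε-transitions
  ((00)+|0(1*1)*)* — 22 ε-transitions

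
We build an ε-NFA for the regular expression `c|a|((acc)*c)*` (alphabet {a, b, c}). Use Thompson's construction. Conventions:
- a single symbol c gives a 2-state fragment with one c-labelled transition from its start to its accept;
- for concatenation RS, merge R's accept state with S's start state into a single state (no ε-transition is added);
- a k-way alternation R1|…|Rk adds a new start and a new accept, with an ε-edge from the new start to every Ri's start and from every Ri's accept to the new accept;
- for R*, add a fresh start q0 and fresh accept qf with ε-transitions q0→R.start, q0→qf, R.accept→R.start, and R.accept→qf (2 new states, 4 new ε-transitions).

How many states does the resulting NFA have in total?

15

Building bottom-up:
Each of the 6 symbol leaves contributes a 2-state fragment.
  acc — 4 states
  (acc)* — 6 states
  (acc)*c — 7 states
  ((acc)*c)* — 9 states
  c|a|((acc)*c)* — 15 states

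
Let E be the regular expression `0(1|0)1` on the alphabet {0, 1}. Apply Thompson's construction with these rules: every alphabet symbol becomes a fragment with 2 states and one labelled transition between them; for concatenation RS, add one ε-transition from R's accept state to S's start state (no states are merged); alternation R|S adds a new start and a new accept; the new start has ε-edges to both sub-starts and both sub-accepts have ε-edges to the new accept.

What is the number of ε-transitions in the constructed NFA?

Bottom-up over the parse tree:
Each of the 4 symbol leaves contributes 0 ε-transitions.
  1|0 = 4 ε-transitions
  0(1|0)1 = 6 ε-transitions

6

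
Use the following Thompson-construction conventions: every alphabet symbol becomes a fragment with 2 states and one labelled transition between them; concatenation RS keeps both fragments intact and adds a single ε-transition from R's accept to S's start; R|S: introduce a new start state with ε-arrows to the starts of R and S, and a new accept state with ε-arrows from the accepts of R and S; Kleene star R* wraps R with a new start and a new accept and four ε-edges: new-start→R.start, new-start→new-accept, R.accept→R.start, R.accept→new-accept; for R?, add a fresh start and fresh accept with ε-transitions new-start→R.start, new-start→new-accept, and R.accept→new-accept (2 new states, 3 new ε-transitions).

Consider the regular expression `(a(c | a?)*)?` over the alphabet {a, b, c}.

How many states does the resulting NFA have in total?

14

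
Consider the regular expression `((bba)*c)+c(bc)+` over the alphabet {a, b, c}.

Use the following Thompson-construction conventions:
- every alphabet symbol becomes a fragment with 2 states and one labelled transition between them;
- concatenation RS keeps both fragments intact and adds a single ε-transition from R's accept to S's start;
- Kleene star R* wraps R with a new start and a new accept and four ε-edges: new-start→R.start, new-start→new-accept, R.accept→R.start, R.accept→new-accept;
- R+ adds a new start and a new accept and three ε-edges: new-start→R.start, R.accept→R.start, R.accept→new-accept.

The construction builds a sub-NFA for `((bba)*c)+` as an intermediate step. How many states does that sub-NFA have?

Fragment for `((bba)*c)+`:
Each of the 4 symbol leaves contributes a 2-state fragment.
  bba — 6 states
  (bba)* — 8 states
  (bba)*c — 10 states
  ((bba)*c)+ — 12 states

12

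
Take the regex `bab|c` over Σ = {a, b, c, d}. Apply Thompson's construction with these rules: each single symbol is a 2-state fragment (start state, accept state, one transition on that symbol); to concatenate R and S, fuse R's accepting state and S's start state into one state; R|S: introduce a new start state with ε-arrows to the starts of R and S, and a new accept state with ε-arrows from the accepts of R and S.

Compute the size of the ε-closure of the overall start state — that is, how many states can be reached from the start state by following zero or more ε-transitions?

Work bottom-up. For each fragment F, track |ε-closure(F.start)| and whether F's accept lies in that closure (i.e. whether F accepts ε). A single-symbol fragment has closure size 1 and does not accept ε.
  bab : same as the first factor's closure: C = 1
  bab|c : new start ε-reaches every alternative's start; none of them accept ε, so the new accept is not reached: C = 1 + 1 + 1 = 3

3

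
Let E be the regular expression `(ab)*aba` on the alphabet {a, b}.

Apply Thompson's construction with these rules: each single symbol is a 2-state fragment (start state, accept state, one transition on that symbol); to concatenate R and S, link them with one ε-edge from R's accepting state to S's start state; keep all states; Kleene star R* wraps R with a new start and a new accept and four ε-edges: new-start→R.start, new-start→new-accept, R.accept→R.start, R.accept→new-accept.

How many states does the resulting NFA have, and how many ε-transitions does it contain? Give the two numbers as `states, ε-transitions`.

12, 8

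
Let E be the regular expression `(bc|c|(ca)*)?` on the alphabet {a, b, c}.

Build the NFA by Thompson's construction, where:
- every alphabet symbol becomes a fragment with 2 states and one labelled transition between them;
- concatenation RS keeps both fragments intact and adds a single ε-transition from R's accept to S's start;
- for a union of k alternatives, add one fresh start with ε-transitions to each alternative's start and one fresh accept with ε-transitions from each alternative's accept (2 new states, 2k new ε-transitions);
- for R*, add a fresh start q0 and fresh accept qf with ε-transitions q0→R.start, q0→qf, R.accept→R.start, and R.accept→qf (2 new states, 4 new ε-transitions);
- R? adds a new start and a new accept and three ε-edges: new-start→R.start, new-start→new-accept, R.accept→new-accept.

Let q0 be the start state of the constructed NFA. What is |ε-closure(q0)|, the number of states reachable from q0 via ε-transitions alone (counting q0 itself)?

9

Compute the ε-closure size of each fragment's start state recursively; a symbol fragment's start has no outgoing ε-edge, so its closure is just itself (size 1).
  bc : same as the first factor's closure: |ε-closure| = 1
  ca : same as the first factor's closure: |ε-closure| = 1
  (ca)* : the star's fresh start ε-reaches both the body's start and the fresh accept: |ε-closure| = 2 + 1 = 3
  bc|c|(ca)* : |ε-closure| = 1 (new start) + (1 + 1 + 3) + 1 (new accept, since some branch ε-reaches its own accept) = 7
  (bc|c|(ca)*)? : |ε-closure| = 1 (new start) + 7 (body) + 1 (new accept, via ε) = 9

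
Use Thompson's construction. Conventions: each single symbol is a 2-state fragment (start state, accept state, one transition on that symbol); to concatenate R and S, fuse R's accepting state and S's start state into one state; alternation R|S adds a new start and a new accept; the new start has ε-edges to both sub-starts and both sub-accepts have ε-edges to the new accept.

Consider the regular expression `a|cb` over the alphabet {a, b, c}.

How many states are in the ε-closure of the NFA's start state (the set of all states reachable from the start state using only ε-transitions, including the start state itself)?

3

Work bottom-up. For each fragment F, track |ε-closure(F.start)| and whether F's accept lies in that closure (i.e. whether F accepts ε). A single-symbol fragment has closure size 1 and does not accept ε.
  cb → C equals the left operand's closure size = 1 (its accept is not ε-reachable, so the closure stops there)
  a|cb → new start ε-reaches every alternative's start; none of them accept ε, so the new accept is not reached: C = 1 + 1 + 1 = 3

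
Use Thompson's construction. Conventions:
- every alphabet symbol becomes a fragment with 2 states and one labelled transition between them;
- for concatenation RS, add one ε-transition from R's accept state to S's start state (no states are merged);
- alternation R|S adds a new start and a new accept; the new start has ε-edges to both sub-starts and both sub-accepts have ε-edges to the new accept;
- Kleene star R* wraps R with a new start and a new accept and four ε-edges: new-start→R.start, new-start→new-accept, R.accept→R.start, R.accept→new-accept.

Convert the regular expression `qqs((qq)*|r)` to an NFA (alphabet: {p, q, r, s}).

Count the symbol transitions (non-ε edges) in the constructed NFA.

By structural recursion:
Each of the 6 symbol leaves contributes exactly 1 symbol transition.
  qq = 2 symbol transitions
  (qq)* = 2 symbol transitions
  (qq)*|r = 3 symbol transitions
  qqs((qq)*|r) = 6 symbol transitions

6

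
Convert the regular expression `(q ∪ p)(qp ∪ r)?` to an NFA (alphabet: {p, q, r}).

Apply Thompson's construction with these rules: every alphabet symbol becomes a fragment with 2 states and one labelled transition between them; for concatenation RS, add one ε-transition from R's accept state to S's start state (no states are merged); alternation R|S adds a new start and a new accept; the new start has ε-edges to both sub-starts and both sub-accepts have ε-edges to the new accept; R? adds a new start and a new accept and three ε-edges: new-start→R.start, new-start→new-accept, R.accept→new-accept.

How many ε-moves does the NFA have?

13

Per subexpression:
Each of the 5 symbol leaves contributes 0 ε-transitions.
  q ∪ p = 4 ε-transitions
  qp = 1 ε-transition
  qp ∪ r = 5 ε-transitions
  (qp ∪ r)? = 8 ε-transitions
  (q ∪ p)(qp ∪ r)? = 13 ε-transitions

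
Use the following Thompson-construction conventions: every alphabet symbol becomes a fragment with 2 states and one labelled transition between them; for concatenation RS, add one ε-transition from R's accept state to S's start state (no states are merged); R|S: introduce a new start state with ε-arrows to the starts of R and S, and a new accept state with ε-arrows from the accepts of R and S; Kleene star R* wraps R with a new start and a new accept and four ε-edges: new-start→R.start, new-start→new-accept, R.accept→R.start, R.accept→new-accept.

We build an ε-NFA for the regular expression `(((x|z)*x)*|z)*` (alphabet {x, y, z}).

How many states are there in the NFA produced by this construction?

18

Recursing over subexpressions:
Each of the 4 symbol leaves contributes a 2-state fragment.
  x|z → 6 states
  (x|z)* → 8 states
  (x|z)*x → 10 states
  ((x|z)*x)* → 12 states
  ((x|z)*x)*|z → 16 states
  (((x|z)*x)*|z)* → 18 states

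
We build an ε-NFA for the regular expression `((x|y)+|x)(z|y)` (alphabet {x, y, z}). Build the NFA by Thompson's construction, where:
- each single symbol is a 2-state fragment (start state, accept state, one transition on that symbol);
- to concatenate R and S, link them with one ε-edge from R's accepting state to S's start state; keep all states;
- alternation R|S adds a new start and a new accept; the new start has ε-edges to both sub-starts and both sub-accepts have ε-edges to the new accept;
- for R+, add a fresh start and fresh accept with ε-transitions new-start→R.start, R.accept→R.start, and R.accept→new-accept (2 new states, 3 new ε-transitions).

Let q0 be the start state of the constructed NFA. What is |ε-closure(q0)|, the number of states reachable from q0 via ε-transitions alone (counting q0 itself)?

6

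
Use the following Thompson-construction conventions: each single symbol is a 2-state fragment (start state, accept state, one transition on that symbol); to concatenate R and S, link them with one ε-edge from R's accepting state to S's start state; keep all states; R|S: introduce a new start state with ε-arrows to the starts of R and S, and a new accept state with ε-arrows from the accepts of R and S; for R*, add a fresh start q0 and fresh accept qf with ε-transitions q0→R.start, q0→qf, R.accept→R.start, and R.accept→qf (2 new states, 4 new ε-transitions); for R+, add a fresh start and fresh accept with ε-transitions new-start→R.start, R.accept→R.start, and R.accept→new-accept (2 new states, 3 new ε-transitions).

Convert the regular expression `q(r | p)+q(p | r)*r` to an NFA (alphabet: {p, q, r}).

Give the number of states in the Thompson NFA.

22

Recursing over subexpressions:
Each of the 7 symbol leaves contributes a 2-state fragment.
  r | p — 6 states
  (r | p)+ — 8 states
  p | r — 6 states
  (p | r)* — 8 states
  q(r | p)+q(p | r)*r — 22 states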